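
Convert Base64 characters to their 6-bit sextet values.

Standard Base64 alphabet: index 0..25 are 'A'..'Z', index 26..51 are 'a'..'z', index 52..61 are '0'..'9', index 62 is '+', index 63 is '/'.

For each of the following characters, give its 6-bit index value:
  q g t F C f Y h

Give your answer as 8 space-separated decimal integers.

Answer: 42 32 45 5 2 31 24 33

Derivation:
'q': a..z range, 26 + ord('q') − ord('a') = 42
'g': a..z range, 26 + ord('g') − ord('a') = 32
't': a..z range, 26 + ord('t') − ord('a') = 45
'F': A..Z range, ord('F') − ord('A') = 5
'C': A..Z range, ord('C') − ord('A') = 2
'f': a..z range, 26 + ord('f') − ord('a') = 31
'Y': A..Z range, ord('Y') − ord('A') = 24
'h': a..z range, 26 + ord('h') − ord('a') = 33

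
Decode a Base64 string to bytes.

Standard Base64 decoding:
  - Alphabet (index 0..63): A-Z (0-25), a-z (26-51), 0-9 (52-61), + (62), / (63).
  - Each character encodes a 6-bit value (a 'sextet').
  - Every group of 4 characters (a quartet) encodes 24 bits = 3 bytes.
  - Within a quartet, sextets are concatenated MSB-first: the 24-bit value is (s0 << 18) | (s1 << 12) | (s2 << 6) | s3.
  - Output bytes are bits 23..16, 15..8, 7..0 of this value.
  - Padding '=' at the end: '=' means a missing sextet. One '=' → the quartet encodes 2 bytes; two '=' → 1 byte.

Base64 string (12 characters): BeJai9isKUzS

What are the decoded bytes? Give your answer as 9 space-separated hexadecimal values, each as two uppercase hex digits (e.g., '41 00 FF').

Answer: 05 E2 5A 8B D8 AC 29 4C D2

Derivation:
After char 0 ('B'=1): chars_in_quartet=1 acc=0x1 bytes_emitted=0
After char 1 ('e'=30): chars_in_quartet=2 acc=0x5E bytes_emitted=0
After char 2 ('J'=9): chars_in_quartet=3 acc=0x1789 bytes_emitted=0
After char 3 ('a'=26): chars_in_quartet=4 acc=0x5E25A -> emit 05 E2 5A, reset; bytes_emitted=3
After char 4 ('i'=34): chars_in_quartet=1 acc=0x22 bytes_emitted=3
After char 5 ('9'=61): chars_in_quartet=2 acc=0x8BD bytes_emitted=3
After char 6 ('i'=34): chars_in_quartet=3 acc=0x22F62 bytes_emitted=3
After char 7 ('s'=44): chars_in_quartet=4 acc=0x8BD8AC -> emit 8B D8 AC, reset; bytes_emitted=6
After char 8 ('K'=10): chars_in_quartet=1 acc=0xA bytes_emitted=6
After char 9 ('U'=20): chars_in_quartet=2 acc=0x294 bytes_emitted=6
After char 10 ('z'=51): chars_in_quartet=3 acc=0xA533 bytes_emitted=6
After char 11 ('S'=18): chars_in_quartet=4 acc=0x294CD2 -> emit 29 4C D2, reset; bytes_emitted=9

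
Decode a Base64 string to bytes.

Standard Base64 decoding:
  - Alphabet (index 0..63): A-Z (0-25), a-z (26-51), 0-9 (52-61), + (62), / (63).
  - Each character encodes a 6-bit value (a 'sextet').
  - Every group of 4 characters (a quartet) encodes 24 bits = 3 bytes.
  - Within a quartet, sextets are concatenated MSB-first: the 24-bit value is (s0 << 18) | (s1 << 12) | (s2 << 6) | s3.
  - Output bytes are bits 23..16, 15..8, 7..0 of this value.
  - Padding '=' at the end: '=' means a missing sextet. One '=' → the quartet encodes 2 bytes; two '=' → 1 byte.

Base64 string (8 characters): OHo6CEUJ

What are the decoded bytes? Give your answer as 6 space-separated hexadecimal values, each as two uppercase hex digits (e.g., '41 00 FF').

After char 0 ('O'=14): chars_in_quartet=1 acc=0xE bytes_emitted=0
After char 1 ('H'=7): chars_in_quartet=2 acc=0x387 bytes_emitted=0
After char 2 ('o'=40): chars_in_quartet=3 acc=0xE1E8 bytes_emitted=0
After char 3 ('6'=58): chars_in_quartet=4 acc=0x387A3A -> emit 38 7A 3A, reset; bytes_emitted=3
After char 4 ('C'=2): chars_in_quartet=1 acc=0x2 bytes_emitted=3
After char 5 ('E'=4): chars_in_quartet=2 acc=0x84 bytes_emitted=3
After char 6 ('U'=20): chars_in_quartet=3 acc=0x2114 bytes_emitted=3
After char 7 ('J'=9): chars_in_quartet=4 acc=0x84509 -> emit 08 45 09, reset; bytes_emitted=6

Answer: 38 7A 3A 08 45 09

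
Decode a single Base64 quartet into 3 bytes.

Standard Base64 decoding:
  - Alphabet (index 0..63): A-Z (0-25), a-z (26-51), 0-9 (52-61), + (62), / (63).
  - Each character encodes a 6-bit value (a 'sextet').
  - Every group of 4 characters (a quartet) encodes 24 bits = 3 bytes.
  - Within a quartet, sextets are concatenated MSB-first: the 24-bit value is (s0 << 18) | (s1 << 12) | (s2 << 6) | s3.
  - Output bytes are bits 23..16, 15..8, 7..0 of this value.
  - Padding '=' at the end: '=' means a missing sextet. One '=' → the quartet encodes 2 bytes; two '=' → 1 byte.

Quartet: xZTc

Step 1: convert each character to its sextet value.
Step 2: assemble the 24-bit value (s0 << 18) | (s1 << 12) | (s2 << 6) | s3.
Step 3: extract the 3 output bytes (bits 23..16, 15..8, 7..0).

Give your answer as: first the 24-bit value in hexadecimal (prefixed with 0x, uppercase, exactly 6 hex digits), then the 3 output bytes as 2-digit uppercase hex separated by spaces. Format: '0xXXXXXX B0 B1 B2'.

Sextets: x=49, Z=25, T=19, c=28
24-bit: (49<<18) | (25<<12) | (19<<6) | 28
      = 0xC40000 | 0x019000 | 0x0004C0 | 0x00001C
      = 0xC594DC
Bytes: (v>>16)&0xFF=C5, (v>>8)&0xFF=94, v&0xFF=DC

Answer: 0xC594DC C5 94 DC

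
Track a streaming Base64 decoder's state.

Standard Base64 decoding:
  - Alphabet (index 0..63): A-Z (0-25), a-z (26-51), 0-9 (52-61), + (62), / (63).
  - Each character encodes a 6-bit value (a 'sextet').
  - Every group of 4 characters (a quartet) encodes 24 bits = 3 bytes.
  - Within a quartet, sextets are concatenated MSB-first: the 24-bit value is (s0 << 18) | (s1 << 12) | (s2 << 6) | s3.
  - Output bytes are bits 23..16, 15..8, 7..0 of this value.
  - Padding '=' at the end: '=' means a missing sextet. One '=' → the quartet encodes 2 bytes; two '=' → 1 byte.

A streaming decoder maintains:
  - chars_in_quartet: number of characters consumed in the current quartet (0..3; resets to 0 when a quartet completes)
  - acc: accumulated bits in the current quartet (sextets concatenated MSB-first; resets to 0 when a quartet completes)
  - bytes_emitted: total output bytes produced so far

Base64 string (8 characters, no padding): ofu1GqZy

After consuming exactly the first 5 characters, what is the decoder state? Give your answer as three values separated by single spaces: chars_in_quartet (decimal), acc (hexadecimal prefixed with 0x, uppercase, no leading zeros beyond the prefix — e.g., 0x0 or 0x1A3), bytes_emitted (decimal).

After char 0 ('o'=40): chars_in_quartet=1 acc=0x28 bytes_emitted=0
After char 1 ('f'=31): chars_in_quartet=2 acc=0xA1F bytes_emitted=0
After char 2 ('u'=46): chars_in_quartet=3 acc=0x287EE bytes_emitted=0
After char 3 ('1'=53): chars_in_quartet=4 acc=0xA1FBB5 -> emit A1 FB B5, reset; bytes_emitted=3
After char 4 ('G'=6): chars_in_quartet=1 acc=0x6 bytes_emitted=3

Answer: 1 0x6 3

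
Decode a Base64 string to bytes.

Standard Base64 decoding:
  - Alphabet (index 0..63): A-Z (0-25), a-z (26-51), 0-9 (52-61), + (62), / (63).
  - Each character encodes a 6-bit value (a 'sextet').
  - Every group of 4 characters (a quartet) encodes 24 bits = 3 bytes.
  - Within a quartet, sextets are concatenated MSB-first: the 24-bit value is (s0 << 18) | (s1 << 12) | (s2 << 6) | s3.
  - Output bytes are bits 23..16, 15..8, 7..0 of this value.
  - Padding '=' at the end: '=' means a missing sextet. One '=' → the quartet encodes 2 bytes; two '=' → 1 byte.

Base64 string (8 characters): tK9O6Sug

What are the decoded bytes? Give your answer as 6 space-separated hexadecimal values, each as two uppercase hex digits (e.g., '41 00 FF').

After char 0 ('t'=45): chars_in_quartet=1 acc=0x2D bytes_emitted=0
After char 1 ('K'=10): chars_in_quartet=2 acc=0xB4A bytes_emitted=0
After char 2 ('9'=61): chars_in_quartet=3 acc=0x2D2BD bytes_emitted=0
After char 3 ('O'=14): chars_in_quartet=4 acc=0xB4AF4E -> emit B4 AF 4E, reset; bytes_emitted=3
After char 4 ('6'=58): chars_in_quartet=1 acc=0x3A bytes_emitted=3
After char 5 ('S'=18): chars_in_quartet=2 acc=0xE92 bytes_emitted=3
After char 6 ('u'=46): chars_in_quartet=3 acc=0x3A4AE bytes_emitted=3
After char 7 ('g'=32): chars_in_quartet=4 acc=0xE92BA0 -> emit E9 2B A0, reset; bytes_emitted=6

Answer: B4 AF 4E E9 2B A0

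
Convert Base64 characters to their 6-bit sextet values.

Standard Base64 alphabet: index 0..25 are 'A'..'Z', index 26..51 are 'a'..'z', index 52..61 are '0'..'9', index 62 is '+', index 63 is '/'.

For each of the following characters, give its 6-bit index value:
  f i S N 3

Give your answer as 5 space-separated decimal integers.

Answer: 31 34 18 13 55

Derivation:
'f': a..z range, 26 + ord('f') − ord('a') = 31
'i': a..z range, 26 + ord('i') − ord('a') = 34
'S': A..Z range, ord('S') − ord('A') = 18
'N': A..Z range, ord('N') − ord('A') = 13
'3': 0..9 range, 52 + ord('3') − ord('0') = 55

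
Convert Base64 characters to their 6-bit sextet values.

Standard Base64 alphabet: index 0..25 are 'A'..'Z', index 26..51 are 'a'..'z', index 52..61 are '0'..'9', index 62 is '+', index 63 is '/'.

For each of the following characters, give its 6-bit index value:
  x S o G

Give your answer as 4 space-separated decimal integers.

'x': a..z range, 26 + ord('x') − ord('a') = 49
'S': A..Z range, ord('S') − ord('A') = 18
'o': a..z range, 26 + ord('o') − ord('a') = 40
'G': A..Z range, ord('G') − ord('A') = 6

Answer: 49 18 40 6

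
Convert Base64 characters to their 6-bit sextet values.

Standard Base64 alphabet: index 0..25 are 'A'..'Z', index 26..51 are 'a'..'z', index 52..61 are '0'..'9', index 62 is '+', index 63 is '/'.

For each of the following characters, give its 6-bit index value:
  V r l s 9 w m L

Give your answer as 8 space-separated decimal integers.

'V': A..Z range, ord('V') − ord('A') = 21
'r': a..z range, 26 + ord('r') − ord('a') = 43
'l': a..z range, 26 + ord('l') − ord('a') = 37
's': a..z range, 26 + ord('s') − ord('a') = 44
'9': 0..9 range, 52 + ord('9') − ord('0') = 61
'w': a..z range, 26 + ord('w') − ord('a') = 48
'm': a..z range, 26 + ord('m') − ord('a') = 38
'L': A..Z range, ord('L') − ord('A') = 11

Answer: 21 43 37 44 61 48 38 11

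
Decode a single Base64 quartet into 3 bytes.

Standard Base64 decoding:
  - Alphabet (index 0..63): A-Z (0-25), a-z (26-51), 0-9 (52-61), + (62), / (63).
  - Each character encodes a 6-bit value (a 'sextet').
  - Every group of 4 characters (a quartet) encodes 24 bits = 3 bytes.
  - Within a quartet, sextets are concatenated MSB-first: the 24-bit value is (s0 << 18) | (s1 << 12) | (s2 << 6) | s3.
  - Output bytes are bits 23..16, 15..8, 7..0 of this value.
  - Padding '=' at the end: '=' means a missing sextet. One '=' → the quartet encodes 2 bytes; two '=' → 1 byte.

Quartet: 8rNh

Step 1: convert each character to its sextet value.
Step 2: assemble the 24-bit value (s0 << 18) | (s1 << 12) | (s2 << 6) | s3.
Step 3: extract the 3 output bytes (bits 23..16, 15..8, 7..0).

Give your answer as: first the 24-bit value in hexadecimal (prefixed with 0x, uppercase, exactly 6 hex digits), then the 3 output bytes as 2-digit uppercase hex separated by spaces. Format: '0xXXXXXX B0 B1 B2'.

Sextets: 8=60, r=43, N=13, h=33
24-bit: (60<<18) | (43<<12) | (13<<6) | 33
      = 0xF00000 | 0x02B000 | 0x000340 | 0x000021
      = 0xF2B361
Bytes: (v>>16)&0xFF=F2, (v>>8)&0xFF=B3, v&0xFF=61

Answer: 0xF2B361 F2 B3 61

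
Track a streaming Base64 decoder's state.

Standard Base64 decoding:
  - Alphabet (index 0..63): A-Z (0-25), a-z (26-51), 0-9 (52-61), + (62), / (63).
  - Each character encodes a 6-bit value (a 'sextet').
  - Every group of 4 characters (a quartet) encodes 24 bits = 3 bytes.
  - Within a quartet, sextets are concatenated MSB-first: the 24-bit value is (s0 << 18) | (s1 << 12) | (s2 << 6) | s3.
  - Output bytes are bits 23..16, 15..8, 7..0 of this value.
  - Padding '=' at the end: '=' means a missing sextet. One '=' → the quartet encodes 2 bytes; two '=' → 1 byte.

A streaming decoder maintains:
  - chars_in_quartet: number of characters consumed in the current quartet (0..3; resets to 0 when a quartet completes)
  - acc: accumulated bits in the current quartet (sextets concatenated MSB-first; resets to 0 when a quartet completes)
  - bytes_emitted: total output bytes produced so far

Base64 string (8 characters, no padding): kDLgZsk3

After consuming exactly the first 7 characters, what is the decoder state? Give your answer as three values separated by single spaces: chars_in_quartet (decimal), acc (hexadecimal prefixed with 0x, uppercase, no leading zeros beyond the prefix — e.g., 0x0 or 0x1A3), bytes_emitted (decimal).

Answer: 3 0x19B24 3

Derivation:
After char 0 ('k'=36): chars_in_quartet=1 acc=0x24 bytes_emitted=0
After char 1 ('D'=3): chars_in_quartet=2 acc=0x903 bytes_emitted=0
After char 2 ('L'=11): chars_in_quartet=3 acc=0x240CB bytes_emitted=0
After char 3 ('g'=32): chars_in_quartet=4 acc=0x9032E0 -> emit 90 32 E0, reset; bytes_emitted=3
After char 4 ('Z'=25): chars_in_quartet=1 acc=0x19 bytes_emitted=3
After char 5 ('s'=44): chars_in_quartet=2 acc=0x66C bytes_emitted=3
After char 6 ('k'=36): chars_in_quartet=3 acc=0x19B24 bytes_emitted=3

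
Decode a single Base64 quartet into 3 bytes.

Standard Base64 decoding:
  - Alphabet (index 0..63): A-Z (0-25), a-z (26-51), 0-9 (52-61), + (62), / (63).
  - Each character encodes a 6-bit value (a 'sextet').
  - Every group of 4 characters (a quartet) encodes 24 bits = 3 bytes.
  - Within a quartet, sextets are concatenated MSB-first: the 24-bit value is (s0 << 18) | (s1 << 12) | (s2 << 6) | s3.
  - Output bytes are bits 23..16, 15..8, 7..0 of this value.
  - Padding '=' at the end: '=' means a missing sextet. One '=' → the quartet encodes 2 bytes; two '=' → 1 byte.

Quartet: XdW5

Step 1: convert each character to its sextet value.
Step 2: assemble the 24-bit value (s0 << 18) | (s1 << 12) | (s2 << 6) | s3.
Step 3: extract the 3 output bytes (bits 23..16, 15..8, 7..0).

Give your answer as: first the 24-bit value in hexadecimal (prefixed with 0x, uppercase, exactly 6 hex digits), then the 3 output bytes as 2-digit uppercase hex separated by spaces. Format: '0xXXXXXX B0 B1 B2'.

Answer: 0x5DD5B9 5D D5 B9

Derivation:
Sextets: X=23, d=29, W=22, 5=57
24-bit: (23<<18) | (29<<12) | (22<<6) | 57
      = 0x5C0000 | 0x01D000 | 0x000580 | 0x000039
      = 0x5DD5B9
Bytes: (v>>16)&0xFF=5D, (v>>8)&0xFF=D5, v&0xFF=B9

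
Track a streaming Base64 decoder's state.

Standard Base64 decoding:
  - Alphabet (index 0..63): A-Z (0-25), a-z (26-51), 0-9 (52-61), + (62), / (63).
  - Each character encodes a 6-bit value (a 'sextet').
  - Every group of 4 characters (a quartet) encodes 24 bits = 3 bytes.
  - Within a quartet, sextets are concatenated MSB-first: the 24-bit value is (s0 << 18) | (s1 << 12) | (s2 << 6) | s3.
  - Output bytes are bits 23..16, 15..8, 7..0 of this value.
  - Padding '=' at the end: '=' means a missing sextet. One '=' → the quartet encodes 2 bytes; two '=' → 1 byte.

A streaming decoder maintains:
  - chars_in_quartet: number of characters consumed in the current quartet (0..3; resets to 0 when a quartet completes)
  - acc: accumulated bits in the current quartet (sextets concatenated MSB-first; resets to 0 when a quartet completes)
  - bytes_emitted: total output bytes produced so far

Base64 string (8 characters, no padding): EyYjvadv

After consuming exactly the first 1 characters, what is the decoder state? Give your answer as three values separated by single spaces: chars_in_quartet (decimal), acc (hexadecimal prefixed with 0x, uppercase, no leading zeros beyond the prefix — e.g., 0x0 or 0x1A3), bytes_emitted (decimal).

After char 0 ('E'=4): chars_in_quartet=1 acc=0x4 bytes_emitted=0

Answer: 1 0x4 0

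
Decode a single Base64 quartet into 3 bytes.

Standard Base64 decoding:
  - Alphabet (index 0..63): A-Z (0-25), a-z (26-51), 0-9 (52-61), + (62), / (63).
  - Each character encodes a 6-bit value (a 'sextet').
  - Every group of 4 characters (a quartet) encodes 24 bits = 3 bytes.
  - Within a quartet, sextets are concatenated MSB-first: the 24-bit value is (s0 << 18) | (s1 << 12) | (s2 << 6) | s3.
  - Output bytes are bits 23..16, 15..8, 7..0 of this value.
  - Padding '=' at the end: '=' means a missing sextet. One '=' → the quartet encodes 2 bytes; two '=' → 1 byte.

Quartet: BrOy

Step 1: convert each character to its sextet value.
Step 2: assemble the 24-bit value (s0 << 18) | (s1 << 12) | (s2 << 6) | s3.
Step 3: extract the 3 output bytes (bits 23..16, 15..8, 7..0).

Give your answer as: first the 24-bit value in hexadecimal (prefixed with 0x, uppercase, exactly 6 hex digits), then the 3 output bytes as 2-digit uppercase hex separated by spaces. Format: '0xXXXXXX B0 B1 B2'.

Sextets: B=1, r=43, O=14, y=50
24-bit: (1<<18) | (43<<12) | (14<<6) | 50
      = 0x040000 | 0x02B000 | 0x000380 | 0x000032
      = 0x06B3B2
Bytes: (v>>16)&0xFF=06, (v>>8)&0xFF=B3, v&0xFF=B2

Answer: 0x06B3B2 06 B3 B2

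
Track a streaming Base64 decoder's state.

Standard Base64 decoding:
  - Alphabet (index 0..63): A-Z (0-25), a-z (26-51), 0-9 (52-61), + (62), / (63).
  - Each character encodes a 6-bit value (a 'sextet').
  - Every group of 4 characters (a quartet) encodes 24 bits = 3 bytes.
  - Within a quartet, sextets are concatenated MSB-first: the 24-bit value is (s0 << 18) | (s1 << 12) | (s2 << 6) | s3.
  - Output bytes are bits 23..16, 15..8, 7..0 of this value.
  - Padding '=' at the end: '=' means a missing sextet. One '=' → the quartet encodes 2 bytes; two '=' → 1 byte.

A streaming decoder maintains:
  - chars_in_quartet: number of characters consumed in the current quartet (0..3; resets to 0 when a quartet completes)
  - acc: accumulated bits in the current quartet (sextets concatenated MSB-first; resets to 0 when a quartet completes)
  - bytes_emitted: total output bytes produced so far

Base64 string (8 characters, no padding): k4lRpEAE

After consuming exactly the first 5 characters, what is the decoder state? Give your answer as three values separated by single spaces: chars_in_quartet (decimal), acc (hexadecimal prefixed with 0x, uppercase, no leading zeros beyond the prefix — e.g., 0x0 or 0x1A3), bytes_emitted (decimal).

After char 0 ('k'=36): chars_in_quartet=1 acc=0x24 bytes_emitted=0
After char 1 ('4'=56): chars_in_quartet=2 acc=0x938 bytes_emitted=0
After char 2 ('l'=37): chars_in_quartet=3 acc=0x24E25 bytes_emitted=0
After char 3 ('R'=17): chars_in_quartet=4 acc=0x938951 -> emit 93 89 51, reset; bytes_emitted=3
After char 4 ('p'=41): chars_in_quartet=1 acc=0x29 bytes_emitted=3

Answer: 1 0x29 3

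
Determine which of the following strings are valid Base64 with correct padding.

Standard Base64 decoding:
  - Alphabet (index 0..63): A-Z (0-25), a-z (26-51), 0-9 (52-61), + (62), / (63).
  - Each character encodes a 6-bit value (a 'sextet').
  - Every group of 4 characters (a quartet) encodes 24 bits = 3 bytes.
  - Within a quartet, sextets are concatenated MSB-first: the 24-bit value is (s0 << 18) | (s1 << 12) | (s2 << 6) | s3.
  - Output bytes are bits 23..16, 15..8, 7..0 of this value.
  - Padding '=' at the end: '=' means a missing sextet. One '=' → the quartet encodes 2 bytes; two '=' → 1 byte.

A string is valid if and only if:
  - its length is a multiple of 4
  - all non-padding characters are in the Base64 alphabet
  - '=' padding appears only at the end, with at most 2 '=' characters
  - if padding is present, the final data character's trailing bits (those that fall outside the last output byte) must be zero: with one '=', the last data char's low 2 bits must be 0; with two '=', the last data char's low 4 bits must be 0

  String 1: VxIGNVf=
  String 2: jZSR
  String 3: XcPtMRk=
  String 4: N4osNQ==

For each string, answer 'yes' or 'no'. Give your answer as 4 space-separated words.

Answer: no yes yes yes

Derivation:
String 1: 'VxIGNVf=' → invalid (bad trailing bits)
String 2: 'jZSR' → valid
String 3: 'XcPtMRk=' → valid
String 4: 'N4osNQ==' → valid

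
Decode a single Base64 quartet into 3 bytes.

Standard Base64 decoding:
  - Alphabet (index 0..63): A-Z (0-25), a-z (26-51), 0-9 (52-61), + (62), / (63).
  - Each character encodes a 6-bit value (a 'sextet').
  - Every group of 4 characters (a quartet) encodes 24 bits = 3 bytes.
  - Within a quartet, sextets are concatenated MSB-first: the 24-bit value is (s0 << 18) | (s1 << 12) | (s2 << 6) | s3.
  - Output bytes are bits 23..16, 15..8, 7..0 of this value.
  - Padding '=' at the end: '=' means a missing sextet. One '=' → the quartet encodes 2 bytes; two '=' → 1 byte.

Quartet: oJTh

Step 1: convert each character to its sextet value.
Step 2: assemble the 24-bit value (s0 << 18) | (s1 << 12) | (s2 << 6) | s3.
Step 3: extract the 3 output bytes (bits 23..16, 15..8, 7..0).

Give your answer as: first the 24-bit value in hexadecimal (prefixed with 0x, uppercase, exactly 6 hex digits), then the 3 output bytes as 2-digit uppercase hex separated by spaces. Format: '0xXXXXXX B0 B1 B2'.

Sextets: o=40, J=9, T=19, h=33
24-bit: (40<<18) | (9<<12) | (19<<6) | 33
      = 0xA00000 | 0x009000 | 0x0004C0 | 0x000021
      = 0xA094E1
Bytes: (v>>16)&0xFF=A0, (v>>8)&0xFF=94, v&0xFF=E1

Answer: 0xA094E1 A0 94 E1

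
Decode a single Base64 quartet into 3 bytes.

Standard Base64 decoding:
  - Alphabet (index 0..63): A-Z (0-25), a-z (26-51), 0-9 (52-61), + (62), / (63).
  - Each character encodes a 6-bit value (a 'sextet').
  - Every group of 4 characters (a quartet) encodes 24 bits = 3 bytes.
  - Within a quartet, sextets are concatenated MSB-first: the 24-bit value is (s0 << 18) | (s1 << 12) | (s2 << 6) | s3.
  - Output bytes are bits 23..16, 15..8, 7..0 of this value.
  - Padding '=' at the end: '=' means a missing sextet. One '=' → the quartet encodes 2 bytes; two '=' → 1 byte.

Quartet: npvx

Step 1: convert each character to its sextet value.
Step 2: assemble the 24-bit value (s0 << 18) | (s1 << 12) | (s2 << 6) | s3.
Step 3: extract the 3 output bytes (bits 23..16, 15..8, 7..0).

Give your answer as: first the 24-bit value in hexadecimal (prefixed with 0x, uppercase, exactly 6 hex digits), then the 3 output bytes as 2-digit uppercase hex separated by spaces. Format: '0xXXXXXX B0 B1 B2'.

Sextets: n=39, p=41, v=47, x=49
24-bit: (39<<18) | (41<<12) | (47<<6) | 49
      = 0x9C0000 | 0x029000 | 0x000BC0 | 0x000031
      = 0x9E9BF1
Bytes: (v>>16)&0xFF=9E, (v>>8)&0xFF=9B, v&0xFF=F1

Answer: 0x9E9BF1 9E 9B F1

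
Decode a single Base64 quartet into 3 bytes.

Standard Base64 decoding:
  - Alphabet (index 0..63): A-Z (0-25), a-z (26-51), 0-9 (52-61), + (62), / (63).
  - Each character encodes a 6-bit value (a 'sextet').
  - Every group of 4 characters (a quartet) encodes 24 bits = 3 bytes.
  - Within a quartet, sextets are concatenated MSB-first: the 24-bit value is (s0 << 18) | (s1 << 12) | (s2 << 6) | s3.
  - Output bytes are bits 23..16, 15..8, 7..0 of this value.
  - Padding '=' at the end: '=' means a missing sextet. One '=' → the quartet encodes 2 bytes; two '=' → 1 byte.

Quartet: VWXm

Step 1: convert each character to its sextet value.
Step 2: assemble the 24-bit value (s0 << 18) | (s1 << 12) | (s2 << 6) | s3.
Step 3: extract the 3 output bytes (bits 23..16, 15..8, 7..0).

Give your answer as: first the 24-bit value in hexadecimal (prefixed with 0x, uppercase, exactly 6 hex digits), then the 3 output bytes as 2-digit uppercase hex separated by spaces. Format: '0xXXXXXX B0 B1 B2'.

Sextets: V=21, W=22, X=23, m=38
24-bit: (21<<18) | (22<<12) | (23<<6) | 38
      = 0x540000 | 0x016000 | 0x0005C0 | 0x000026
      = 0x5565E6
Bytes: (v>>16)&0xFF=55, (v>>8)&0xFF=65, v&0xFF=E6

Answer: 0x5565E6 55 65 E6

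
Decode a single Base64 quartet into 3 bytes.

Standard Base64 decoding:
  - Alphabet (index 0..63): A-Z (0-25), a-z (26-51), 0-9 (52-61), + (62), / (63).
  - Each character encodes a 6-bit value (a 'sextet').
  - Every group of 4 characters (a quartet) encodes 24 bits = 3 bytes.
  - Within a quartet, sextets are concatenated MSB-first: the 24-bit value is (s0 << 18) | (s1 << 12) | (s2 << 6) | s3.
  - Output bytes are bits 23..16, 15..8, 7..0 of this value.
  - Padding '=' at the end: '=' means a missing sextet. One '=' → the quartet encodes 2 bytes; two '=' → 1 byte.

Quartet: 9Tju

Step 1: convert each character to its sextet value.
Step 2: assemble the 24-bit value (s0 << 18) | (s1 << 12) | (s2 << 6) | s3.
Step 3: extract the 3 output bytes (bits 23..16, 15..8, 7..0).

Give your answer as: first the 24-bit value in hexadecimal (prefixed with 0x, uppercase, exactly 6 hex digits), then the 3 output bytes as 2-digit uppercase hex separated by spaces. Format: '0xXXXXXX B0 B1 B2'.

Answer: 0xF538EE F5 38 EE

Derivation:
Sextets: 9=61, T=19, j=35, u=46
24-bit: (61<<18) | (19<<12) | (35<<6) | 46
      = 0xF40000 | 0x013000 | 0x0008C0 | 0x00002E
      = 0xF538EE
Bytes: (v>>16)&0xFF=F5, (v>>8)&0xFF=38, v&0xFF=EE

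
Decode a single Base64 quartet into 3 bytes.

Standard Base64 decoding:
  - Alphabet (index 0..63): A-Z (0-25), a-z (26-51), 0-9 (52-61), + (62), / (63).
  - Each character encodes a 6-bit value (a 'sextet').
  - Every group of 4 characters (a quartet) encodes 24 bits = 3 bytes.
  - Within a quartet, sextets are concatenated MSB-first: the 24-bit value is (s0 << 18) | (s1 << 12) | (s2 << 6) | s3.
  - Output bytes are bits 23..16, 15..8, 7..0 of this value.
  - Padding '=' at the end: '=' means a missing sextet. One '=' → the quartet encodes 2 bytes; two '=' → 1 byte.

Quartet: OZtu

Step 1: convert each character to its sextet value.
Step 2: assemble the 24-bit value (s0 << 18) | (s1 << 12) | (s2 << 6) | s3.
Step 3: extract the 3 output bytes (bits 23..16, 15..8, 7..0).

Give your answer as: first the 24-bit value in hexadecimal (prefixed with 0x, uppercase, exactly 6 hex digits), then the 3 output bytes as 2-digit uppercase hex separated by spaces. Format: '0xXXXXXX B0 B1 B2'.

Answer: 0x399B6E 39 9B 6E

Derivation:
Sextets: O=14, Z=25, t=45, u=46
24-bit: (14<<18) | (25<<12) | (45<<6) | 46
      = 0x380000 | 0x019000 | 0x000B40 | 0x00002E
      = 0x399B6E
Bytes: (v>>16)&0xFF=39, (v>>8)&0xFF=9B, v&0xFF=6E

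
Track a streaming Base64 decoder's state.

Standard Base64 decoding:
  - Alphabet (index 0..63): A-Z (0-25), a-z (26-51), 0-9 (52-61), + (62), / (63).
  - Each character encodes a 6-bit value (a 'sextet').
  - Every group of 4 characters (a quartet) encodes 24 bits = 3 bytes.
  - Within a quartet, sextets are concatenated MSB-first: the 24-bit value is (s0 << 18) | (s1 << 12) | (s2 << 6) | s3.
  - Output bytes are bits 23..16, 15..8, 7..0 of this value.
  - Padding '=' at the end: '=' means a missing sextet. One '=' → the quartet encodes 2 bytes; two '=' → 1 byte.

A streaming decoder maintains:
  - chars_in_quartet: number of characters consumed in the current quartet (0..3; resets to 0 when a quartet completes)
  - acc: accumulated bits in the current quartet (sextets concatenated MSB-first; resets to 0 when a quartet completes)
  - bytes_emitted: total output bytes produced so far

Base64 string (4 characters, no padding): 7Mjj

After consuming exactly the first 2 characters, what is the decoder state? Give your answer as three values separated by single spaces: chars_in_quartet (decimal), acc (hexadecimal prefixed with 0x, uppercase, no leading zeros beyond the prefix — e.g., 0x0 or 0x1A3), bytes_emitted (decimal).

Answer: 2 0xECC 0

Derivation:
After char 0 ('7'=59): chars_in_quartet=1 acc=0x3B bytes_emitted=0
After char 1 ('M'=12): chars_in_quartet=2 acc=0xECC bytes_emitted=0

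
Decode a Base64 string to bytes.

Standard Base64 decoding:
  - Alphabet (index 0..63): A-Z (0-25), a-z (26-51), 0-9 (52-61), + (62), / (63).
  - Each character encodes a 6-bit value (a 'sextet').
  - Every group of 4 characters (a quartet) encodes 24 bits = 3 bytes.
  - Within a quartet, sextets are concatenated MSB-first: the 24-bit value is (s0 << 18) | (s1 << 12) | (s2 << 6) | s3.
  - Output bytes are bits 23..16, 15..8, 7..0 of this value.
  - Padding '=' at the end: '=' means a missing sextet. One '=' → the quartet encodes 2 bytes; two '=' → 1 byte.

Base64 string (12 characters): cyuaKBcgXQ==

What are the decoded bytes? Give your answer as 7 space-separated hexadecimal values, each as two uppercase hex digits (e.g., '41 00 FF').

After char 0 ('c'=28): chars_in_quartet=1 acc=0x1C bytes_emitted=0
After char 1 ('y'=50): chars_in_quartet=2 acc=0x732 bytes_emitted=0
After char 2 ('u'=46): chars_in_quartet=3 acc=0x1CCAE bytes_emitted=0
After char 3 ('a'=26): chars_in_quartet=4 acc=0x732B9A -> emit 73 2B 9A, reset; bytes_emitted=3
After char 4 ('K'=10): chars_in_quartet=1 acc=0xA bytes_emitted=3
After char 5 ('B'=1): chars_in_quartet=2 acc=0x281 bytes_emitted=3
After char 6 ('c'=28): chars_in_quartet=3 acc=0xA05C bytes_emitted=3
After char 7 ('g'=32): chars_in_quartet=4 acc=0x281720 -> emit 28 17 20, reset; bytes_emitted=6
After char 8 ('X'=23): chars_in_quartet=1 acc=0x17 bytes_emitted=6
After char 9 ('Q'=16): chars_in_quartet=2 acc=0x5D0 bytes_emitted=6
Padding '==': partial quartet acc=0x5D0 -> emit 5D; bytes_emitted=7

Answer: 73 2B 9A 28 17 20 5D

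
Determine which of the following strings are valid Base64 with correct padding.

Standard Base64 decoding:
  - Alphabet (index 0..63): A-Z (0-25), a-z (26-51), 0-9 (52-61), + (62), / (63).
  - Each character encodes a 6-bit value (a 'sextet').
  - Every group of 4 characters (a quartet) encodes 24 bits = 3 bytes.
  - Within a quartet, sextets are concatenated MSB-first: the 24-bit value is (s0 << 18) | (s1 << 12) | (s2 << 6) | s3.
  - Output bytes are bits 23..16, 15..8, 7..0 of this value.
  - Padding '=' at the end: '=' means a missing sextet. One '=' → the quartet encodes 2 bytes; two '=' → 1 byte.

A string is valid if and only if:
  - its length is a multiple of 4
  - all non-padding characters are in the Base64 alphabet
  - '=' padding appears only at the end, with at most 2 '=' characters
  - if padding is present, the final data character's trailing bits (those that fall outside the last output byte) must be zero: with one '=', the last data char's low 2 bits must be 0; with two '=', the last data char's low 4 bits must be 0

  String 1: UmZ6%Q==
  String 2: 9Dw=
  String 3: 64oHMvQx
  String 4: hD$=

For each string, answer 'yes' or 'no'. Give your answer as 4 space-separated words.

Answer: no yes yes no

Derivation:
String 1: 'UmZ6%Q==' → invalid (bad char(s): ['%'])
String 2: '9Dw=' → valid
String 3: '64oHMvQx' → valid
String 4: 'hD$=' → invalid (bad char(s): ['$'])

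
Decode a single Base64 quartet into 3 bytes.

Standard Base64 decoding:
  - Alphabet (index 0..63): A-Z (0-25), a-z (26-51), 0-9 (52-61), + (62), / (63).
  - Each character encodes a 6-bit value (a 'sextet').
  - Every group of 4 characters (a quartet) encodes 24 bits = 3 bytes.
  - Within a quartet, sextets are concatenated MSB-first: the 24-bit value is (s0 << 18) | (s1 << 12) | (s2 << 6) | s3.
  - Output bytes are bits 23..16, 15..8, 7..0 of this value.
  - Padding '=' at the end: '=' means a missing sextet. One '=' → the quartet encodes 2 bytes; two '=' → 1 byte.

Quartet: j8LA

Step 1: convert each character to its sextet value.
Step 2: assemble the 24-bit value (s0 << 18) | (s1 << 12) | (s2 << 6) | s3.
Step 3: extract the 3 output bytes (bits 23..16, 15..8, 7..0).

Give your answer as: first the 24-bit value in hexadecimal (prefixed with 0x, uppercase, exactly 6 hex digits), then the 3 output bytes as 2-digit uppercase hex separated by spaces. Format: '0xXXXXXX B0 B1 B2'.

Sextets: j=35, 8=60, L=11, A=0
24-bit: (35<<18) | (60<<12) | (11<<6) | 0
      = 0x8C0000 | 0x03C000 | 0x0002C0 | 0x000000
      = 0x8FC2C0
Bytes: (v>>16)&0xFF=8F, (v>>8)&0xFF=C2, v&0xFF=C0

Answer: 0x8FC2C0 8F C2 C0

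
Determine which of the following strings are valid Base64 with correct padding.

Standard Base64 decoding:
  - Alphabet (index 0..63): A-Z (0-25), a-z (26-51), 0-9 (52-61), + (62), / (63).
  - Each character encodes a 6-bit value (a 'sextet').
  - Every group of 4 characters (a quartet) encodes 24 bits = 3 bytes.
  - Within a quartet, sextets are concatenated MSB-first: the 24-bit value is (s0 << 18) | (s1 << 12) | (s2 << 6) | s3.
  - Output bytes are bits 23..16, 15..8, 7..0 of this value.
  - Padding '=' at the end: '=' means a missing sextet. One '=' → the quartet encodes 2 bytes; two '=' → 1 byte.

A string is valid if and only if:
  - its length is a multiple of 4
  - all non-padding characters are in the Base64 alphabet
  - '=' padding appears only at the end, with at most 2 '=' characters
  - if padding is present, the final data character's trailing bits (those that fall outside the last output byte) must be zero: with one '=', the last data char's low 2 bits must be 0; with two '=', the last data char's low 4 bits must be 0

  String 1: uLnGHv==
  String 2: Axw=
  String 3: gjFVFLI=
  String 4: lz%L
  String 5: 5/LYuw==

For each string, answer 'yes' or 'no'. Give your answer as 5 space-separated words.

Answer: no yes yes no yes

Derivation:
String 1: 'uLnGHv==' → invalid (bad trailing bits)
String 2: 'Axw=' → valid
String 3: 'gjFVFLI=' → valid
String 4: 'lz%L' → invalid (bad char(s): ['%'])
String 5: '5/LYuw==' → valid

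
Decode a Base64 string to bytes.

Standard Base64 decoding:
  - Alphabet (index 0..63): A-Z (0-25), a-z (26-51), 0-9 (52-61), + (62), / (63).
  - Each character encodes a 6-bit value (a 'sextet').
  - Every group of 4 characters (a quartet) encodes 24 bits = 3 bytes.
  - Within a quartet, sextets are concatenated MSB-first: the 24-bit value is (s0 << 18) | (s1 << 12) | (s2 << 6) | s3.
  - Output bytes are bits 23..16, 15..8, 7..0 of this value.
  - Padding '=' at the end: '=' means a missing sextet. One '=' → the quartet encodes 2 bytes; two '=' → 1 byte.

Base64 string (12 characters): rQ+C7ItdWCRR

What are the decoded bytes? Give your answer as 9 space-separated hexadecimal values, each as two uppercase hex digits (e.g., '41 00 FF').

After char 0 ('r'=43): chars_in_quartet=1 acc=0x2B bytes_emitted=0
After char 1 ('Q'=16): chars_in_quartet=2 acc=0xAD0 bytes_emitted=0
After char 2 ('+'=62): chars_in_quartet=3 acc=0x2B43E bytes_emitted=0
After char 3 ('C'=2): chars_in_quartet=4 acc=0xAD0F82 -> emit AD 0F 82, reset; bytes_emitted=3
After char 4 ('7'=59): chars_in_quartet=1 acc=0x3B bytes_emitted=3
After char 5 ('I'=8): chars_in_quartet=2 acc=0xEC8 bytes_emitted=3
After char 6 ('t'=45): chars_in_quartet=3 acc=0x3B22D bytes_emitted=3
After char 7 ('d'=29): chars_in_quartet=4 acc=0xEC8B5D -> emit EC 8B 5D, reset; bytes_emitted=6
After char 8 ('W'=22): chars_in_quartet=1 acc=0x16 bytes_emitted=6
After char 9 ('C'=2): chars_in_quartet=2 acc=0x582 bytes_emitted=6
After char 10 ('R'=17): chars_in_quartet=3 acc=0x16091 bytes_emitted=6
After char 11 ('R'=17): chars_in_quartet=4 acc=0x582451 -> emit 58 24 51, reset; bytes_emitted=9

Answer: AD 0F 82 EC 8B 5D 58 24 51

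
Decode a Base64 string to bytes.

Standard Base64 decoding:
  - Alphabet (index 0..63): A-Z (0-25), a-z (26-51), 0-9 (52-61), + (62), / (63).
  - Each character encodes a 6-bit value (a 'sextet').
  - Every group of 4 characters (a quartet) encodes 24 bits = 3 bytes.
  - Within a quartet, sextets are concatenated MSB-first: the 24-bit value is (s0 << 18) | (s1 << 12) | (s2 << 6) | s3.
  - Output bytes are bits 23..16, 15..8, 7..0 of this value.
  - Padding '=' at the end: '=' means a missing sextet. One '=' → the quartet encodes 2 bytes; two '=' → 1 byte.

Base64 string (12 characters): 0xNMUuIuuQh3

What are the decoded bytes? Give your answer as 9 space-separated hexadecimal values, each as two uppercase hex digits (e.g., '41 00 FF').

Answer: D3 13 4C 52 E2 2E B9 08 77

Derivation:
After char 0 ('0'=52): chars_in_quartet=1 acc=0x34 bytes_emitted=0
After char 1 ('x'=49): chars_in_quartet=2 acc=0xD31 bytes_emitted=0
After char 2 ('N'=13): chars_in_quartet=3 acc=0x34C4D bytes_emitted=0
After char 3 ('M'=12): chars_in_quartet=4 acc=0xD3134C -> emit D3 13 4C, reset; bytes_emitted=3
After char 4 ('U'=20): chars_in_quartet=1 acc=0x14 bytes_emitted=3
After char 5 ('u'=46): chars_in_quartet=2 acc=0x52E bytes_emitted=3
After char 6 ('I'=8): chars_in_quartet=3 acc=0x14B88 bytes_emitted=3
After char 7 ('u'=46): chars_in_quartet=4 acc=0x52E22E -> emit 52 E2 2E, reset; bytes_emitted=6
After char 8 ('u'=46): chars_in_quartet=1 acc=0x2E bytes_emitted=6
After char 9 ('Q'=16): chars_in_quartet=2 acc=0xB90 bytes_emitted=6
After char 10 ('h'=33): chars_in_quartet=3 acc=0x2E421 bytes_emitted=6
After char 11 ('3'=55): chars_in_quartet=4 acc=0xB90877 -> emit B9 08 77, reset; bytes_emitted=9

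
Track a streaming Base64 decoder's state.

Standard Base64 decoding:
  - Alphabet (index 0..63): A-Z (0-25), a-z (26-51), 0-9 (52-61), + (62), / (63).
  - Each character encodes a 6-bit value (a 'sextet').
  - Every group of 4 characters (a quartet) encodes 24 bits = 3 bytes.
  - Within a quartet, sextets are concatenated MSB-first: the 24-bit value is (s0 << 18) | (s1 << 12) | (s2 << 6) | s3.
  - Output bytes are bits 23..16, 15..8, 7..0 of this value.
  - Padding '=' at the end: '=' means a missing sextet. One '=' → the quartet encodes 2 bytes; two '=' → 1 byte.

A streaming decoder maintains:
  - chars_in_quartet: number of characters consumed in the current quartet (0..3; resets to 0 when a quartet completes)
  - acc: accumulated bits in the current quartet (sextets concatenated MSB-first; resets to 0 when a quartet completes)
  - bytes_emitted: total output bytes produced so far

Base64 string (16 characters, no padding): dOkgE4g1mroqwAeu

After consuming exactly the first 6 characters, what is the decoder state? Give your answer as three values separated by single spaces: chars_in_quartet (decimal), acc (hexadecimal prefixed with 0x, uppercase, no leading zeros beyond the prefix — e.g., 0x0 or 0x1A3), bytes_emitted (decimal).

After char 0 ('d'=29): chars_in_quartet=1 acc=0x1D bytes_emitted=0
After char 1 ('O'=14): chars_in_quartet=2 acc=0x74E bytes_emitted=0
After char 2 ('k'=36): chars_in_quartet=3 acc=0x1D3A4 bytes_emitted=0
After char 3 ('g'=32): chars_in_quartet=4 acc=0x74E920 -> emit 74 E9 20, reset; bytes_emitted=3
After char 4 ('E'=4): chars_in_quartet=1 acc=0x4 bytes_emitted=3
After char 5 ('4'=56): chars_in_quartet=2 acc=0x138 bytes_emitted=3

Answer: 2 0x138 3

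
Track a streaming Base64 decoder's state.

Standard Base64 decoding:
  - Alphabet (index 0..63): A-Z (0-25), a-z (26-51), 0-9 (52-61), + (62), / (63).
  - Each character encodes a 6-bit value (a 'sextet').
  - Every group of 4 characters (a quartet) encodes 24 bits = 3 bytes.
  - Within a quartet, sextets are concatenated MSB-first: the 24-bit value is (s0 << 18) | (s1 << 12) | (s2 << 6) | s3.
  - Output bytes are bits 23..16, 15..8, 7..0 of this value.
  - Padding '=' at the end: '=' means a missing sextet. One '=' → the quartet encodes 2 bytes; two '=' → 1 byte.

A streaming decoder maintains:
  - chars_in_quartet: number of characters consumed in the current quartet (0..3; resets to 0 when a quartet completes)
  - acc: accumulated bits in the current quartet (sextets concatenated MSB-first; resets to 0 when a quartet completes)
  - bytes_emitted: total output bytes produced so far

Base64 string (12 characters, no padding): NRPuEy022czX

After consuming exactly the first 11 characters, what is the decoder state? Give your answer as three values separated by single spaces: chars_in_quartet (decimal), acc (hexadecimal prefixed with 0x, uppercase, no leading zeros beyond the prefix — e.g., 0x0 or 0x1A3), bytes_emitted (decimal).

Answer: 3 0x36733 6

Derivation:
After char 0 ('N'=13): chars_in_quartet=1 acc=0xD bytes_emitted=0
After char 1 ('R'=17): chars_in_quartet=2 acc=0x351 bytes_emitted=0
After char 2 ('P'=15): chars_in_quartet=3 acc=0xD44F bytes_emitted=0
After char 3 ('u'=46): chars_in_quartet=4 acc=0x3513EE -> emit 35 13 EE, reset; bytes_emitted=3
After char 4 ('E'=4): chars_in_quartet=1 acc=0x4 bytes_emitted=3
After char 5 ('y'=50): chars_in_quartet=2 acc=0x132 bytes_emitted=3
After char 6 ('0'=52): chars_in_quartet=3 acc=0x4CB4 bytes_emitted=3
After char 7 ('2'=54): chars_in_quartet=4 acc=0x132D36 -> emit 13 2D 36, reset; bytes_emitted=6
After char 8 ('2'=54): chars_in_quartet=1 acc=0x36 bytes_emitted=6
After char 9 ('c'=28): chars_in_quartet=2 acc=0xD9C bytes_emitted=6
After char 10 ('z'=51): chars_in_quartet=3 acc=0x36733 bytes_emitted=6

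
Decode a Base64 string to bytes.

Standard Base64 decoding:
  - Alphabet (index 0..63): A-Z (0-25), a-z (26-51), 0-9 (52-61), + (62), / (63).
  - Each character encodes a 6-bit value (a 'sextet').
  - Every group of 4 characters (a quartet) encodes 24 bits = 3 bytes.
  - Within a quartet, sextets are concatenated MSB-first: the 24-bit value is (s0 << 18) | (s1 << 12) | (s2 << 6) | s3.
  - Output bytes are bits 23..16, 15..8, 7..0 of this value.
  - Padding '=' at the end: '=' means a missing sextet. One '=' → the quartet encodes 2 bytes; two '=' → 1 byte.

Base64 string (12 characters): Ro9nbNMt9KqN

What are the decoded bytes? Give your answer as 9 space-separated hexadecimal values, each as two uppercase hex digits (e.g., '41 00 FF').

After char 0 ('R'=17): chars_in_quartet=1 acc=0x11 bytes_emitted=0
After char 1 ('o'=40): chars_in_quartet=2 acc=0x468 bytes_emitted=0
After char 2 ('9'=61): chars_in_quartet=3 acc=0x11A3D bytes_emitted=0
After char 3 ('n'=39): chars_in_quartet=4 acc=0x468F67 -> emit 46 8F 67, reset; bytes_emitted=3
After char 4 ('b'=27): chars_in_quartet=1 acc=0x1B bytes_emitted=3
After char 5 ('N'=13): chars_in_quartet=2 acc=0x6CD bytes_emitted=3
After char 6 ('M'=12): chars_in_quartet=3 acc=0x1B34C bytes_emitted=3
After char 7 ('t'=45): chars_in_quartet=4 acc=0x6CD32D -> emit 6C D3 2D, reset; bytes_emitted=6
After char 8 ('9'=61): chars_in_quartet=1 acc=0x3D bytes_emitted=6
After char 9 ('K'=10): chars_in_quartet=2 acc=0xF4A bytes_emitted=6
After char 10 ('q'=42): chars_in_quartet=3 acc=0x3D2AA bytes_emitted=6
After char 11 ('N'=13): chars_in_quartet=4 acc=0xF4AA8D -> emit F4 AA 8D, reset; bytes_emitted=9

Answer: 46 8F 67 6C D3 2D F4 AA 8D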